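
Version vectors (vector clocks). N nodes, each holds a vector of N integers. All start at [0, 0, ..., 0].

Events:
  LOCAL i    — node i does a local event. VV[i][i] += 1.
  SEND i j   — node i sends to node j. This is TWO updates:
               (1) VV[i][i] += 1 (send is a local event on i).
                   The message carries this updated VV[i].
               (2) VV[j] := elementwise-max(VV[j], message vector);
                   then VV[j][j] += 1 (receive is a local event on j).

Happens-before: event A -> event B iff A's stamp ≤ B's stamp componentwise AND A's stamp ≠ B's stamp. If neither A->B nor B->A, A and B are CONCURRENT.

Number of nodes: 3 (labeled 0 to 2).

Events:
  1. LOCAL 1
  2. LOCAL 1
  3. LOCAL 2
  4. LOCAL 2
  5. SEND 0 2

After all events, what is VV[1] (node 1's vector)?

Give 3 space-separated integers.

Answer: 0 2 0

Derivation:
Initial: VV[0]=[0, 0, 0]
Initial: VV[1]=[0, 0, 0]
Initial: VV[2]=[0, 0, 0]
Event 1: LOCAL 1: VV[1][1]++ -> VV[1]=[0, 1, 0]
Event 2: LOCAL 1: VV[1][1]++ -> VV[1]=[0, 2, 0]
Event 3: LOCAL 2: VV[2][2]++ -> VV[2]=[0, 0, 1]
Event 4: LOCAL 2: VV[2][2]++ -> VV[2]=[0, 0, 2]
Event 5: SEND 0->2: VV[0][0]++ -> VV[0]=[1, 0, 0], msg_vec=[1, 0, 0]; VV[2]=max(VV[2],msg_vec) then VV[2][2]++ -> VV[2]=[1, 0, 3]
Final vectors: VV[0]=[1, 0, 0]; VV[1]=[0, 2, 0]; VV[2]=[1, 0, 3]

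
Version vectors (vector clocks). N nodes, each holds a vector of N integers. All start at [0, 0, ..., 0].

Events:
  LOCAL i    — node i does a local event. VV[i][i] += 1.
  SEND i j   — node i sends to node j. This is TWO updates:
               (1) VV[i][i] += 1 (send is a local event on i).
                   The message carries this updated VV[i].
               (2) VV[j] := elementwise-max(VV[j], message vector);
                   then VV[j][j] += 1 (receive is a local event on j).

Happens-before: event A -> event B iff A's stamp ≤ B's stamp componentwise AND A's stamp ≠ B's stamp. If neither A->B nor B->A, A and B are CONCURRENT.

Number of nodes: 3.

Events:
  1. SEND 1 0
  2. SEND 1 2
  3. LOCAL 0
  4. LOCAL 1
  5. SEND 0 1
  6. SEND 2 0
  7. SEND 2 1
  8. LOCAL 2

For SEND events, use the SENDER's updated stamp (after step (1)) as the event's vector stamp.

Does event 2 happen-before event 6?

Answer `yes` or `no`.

Initial: VV[0]=[0, 0, 0]
Initial: VV[1]=[0, 0, 0]
Initial: VV[2]=[0, 0, 0]
Event 1: SEND 1->0: VV[1][1]++ -> VV[1]=[0, 1, 0], msg_vec=[0, 1, 0]; VV[0]=max(VV[0],msg_vec) then VV[0][0]++ -> VV[0]=[1, 1, 0]
Event 2: SEND 1->2: VV[1][1]++ -> VV[1]=[0, 2, 0], msg_vec=[0, 2, 0]; VV[2]=max(VV[2],msg_vec) then VV[2][2]++ -> VV[2]=[0, 2, 1]
Event 3: LOCAL 0: VV[0][0]++ -> VV[0]=[2, 1, 0]
Event 4: LOCAL 1: VV[1][1]++ -> VV[1]=[0, 3, 0]
Event 5: SEND 0->1: VV[0][0]++ -> VV[0]=[3, 1, 0], msg_vec=[3, 1, 0]; VV[1]=max(VV[1],msg_vec) then VV[1][1]++ -> VV[1]=[3, 4, 0]
Event 6: SEND 2->0: VV[2][2]++ -> VV[2]=[0, 2, 2], msg_vec=[0, 2, 2]; VV[0]=max(VV[0],msg_vec) then VV[0][0]++ -> VV[0]=[4, 2, 2]
Event 7: SEND 2->1: VV[2][2]++ -> VV[2]=[0, 2, 3], msg_vec=[0, 2, 3]; VV[1]=max(VV[1],msg_vec) then VV[1][1]++ -> VV[1]=[3, 5, 3]
Event 8: LOCAL 2: VV[2][2]++ -> VV[2]=[0, 2, 4]
Event 2 stamp: [0, 2, 0]
Event 6 stamp: [0, 2, 2]
[0, 2, 0] <= [0, 2, 2]? True. Equal? False. Happens-before: True

Answer: yes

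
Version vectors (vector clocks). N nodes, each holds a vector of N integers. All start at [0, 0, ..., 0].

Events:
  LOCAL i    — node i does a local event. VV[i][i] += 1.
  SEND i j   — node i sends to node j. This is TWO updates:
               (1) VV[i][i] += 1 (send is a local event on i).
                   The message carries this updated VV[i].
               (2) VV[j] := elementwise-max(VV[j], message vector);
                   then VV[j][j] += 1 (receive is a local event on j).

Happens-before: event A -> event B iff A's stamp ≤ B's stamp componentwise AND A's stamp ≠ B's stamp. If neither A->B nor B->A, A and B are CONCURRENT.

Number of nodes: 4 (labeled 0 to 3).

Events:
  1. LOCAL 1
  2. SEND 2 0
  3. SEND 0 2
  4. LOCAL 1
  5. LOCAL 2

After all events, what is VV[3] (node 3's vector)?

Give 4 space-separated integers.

Answer: 0 0 0 0

Derivation:
Initial: VV[0]=[0, 0, 0, 0]
Initial: VV[1]=[0, 0, 0, 0]
Initial: VV[2]=[0, 0, 0, 0]
Initial: VV[3]=[0, 0, 0, 0]
Event 1: LOCAL 1: VV[1][1]++ -> VV[1]=[0, 1, 0, 0]
Event 2: SEND 2->0: VV[2][2]++ -> VV[2]=[0, 0, 1, 0], msg_vec=[0, 0, 1, 0]; VV[0]=max(VV[0],msg_vec) then VV[0][0]++ -> VV[0]=[1, 0, 1, 0]
Event 3: SEND 0->2: VV[0][0]++ -> VV[0]=[2, 0, 1, 0], msg_vec=[2, 0, 1, 0]; VV[2]=max(VV[2],msg_vec) then VV[2][2]++ -> VV[2]=[2, 0, 2, 0]
Event 4: LOCAL 1: VV[1][1]++ -> VV[1]=[0, 2, 0, 0]
Event 5: LOCAL 2: VV[2][2]++ -> VV[2]=[2, 0, 3, 0]
Final vectors: VV[0]=[2, 0, 1, 0]; VV[1]=[0, 2, 0, 0]; VV[2]=[2, 0, 3, 0]; VV[3]=[0, 0, 0, 0]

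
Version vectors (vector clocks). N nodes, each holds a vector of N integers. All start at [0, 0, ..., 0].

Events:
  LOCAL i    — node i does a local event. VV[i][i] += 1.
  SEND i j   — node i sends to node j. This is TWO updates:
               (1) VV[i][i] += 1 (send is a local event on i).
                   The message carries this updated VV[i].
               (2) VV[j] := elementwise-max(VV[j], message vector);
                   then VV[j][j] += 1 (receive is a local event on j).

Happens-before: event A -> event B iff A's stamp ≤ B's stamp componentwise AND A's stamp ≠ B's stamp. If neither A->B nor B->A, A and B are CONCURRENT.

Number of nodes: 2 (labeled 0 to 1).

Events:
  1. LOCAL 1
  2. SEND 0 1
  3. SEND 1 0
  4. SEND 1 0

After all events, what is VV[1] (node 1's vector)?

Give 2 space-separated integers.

Answer: 1 4

Derivation:
Initial: VV[0]=[0, 0]
Initial: VV[1]=[0, 0]
Event 1: LOCAL 1: VV[1][1]++ -> VV[1]=[0, 1]
Event 2: SEND 0->1: VV[0][0]++ -> VV[0]=[1, 0], msg_vec=[1, 0]; VV[1]=max(VV[1],msg_vec) then VV[1][1]++ -> VV[1]=[1, 2]
Event 3: SEND 1->0: VV[1][1]++ -> VV[1]=[1, 3], msg_vec=[1, 3]; VV[0]=max(VV[0],msg_vec) then VV[0][0]++ -> VV[0]=[2, 3]
Event 4: SEND 1->0: VV[1][1]++ -> VV[1]=[1, 4], msg_vec=[1, 4]; VV[0]=max(VV[0],msg_vec) then VV[0][0]++ -> VV[0]=[3, 4]
Final vectors: VV[0]=[3, 4]; VV[1]=[1, 4]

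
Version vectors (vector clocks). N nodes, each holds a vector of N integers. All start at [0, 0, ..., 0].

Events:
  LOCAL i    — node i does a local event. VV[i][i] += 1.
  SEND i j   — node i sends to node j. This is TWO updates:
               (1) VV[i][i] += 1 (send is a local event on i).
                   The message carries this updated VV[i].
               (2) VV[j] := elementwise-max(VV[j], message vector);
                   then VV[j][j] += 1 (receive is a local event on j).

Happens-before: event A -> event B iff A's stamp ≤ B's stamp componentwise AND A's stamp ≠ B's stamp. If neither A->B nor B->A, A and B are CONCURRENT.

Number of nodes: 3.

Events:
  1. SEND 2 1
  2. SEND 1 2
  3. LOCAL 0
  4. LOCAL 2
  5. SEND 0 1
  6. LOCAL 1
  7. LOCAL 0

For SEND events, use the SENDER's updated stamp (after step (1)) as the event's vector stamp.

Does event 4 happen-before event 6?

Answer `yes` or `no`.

Answer: no

Derivation:
Initial: VV[0]=[0, 0, 0]
Initial: VV[1]=[0, 0, 0]
Initial: VV[2]=[0, 0, 0]
Event 1: SEND 2->1: VV[2][2]++ -> VV[2]=[0, 0, 1], msg_vec=[0, 0, 1]; VV[1]=max(VV[1],msg_vec) then VV[1][1]++ -> VV[1]=[0, 1, 1]
Event 2: SEND 1->2: VV[1][1]++ -> VV[1]=[0, 2, 1], msg_vec=[0, 2, 1]; VV[2]=max(VV[2],msg_vec) then VV[2][2]++ -> VV[2]=[0, 2, 2]
Event 3: LOCAL 0: VV[0][0]++ -> VV[0]=[1, 0, 0]
Event 4: LOCAL 2: VV[2][2]++ -> VV[2]=[0, 2, 3]
Event 5: SEND 0->1: VV[0][0]++ -> VV[0]=[2, 0, 0], msg_vec=[2, 0, 0]; VV[1]=max(VV[1],msg_vec) then VV[1][1]++ -> VV[1]=[2, 3, 1]
Event 6: LOCAL 1: VV[1][1]++ -> VV[1]=[2, 4, 1]
Event 7: LOCAL 0: VV[0][0]++ -> VV[0]=[3, 0, 0]
Event 4 stamp: [0, 2, 3]
Event 6 stamp: [2, 4, 1]
[0, 2, 3] <= [2, 4, 1]? False. Equal? False. Happens-before: False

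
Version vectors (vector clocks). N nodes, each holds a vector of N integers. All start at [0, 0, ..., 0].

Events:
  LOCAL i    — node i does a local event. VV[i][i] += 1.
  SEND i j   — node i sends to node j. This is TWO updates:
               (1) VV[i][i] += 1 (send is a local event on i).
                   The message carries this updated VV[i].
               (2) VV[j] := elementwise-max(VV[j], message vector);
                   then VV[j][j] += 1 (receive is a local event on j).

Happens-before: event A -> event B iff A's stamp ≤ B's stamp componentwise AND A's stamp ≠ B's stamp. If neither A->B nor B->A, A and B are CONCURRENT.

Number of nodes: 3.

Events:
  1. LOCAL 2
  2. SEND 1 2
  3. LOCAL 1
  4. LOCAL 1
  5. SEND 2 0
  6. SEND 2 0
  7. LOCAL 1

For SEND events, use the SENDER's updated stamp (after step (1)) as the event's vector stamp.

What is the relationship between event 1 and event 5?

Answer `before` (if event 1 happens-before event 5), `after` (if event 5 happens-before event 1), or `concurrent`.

Answer: before

Derivation:
Initial: VV[0]=[0, 0, 0]
Initial: VV[1]=[0, 0, 0]
Initial: VV[2]=[0, 0, 0]
Event 1: LOCAL 2: VV[2][2]++ -> VV[2]=[0, 0, 1]
Event 2: SEND 1->2: VV[1][1]++ -> VV[1]=[0, 1, 0], msg_vec=[0, 1, 0]; VV[2]=max(VV[2],msg_vec) then VV[2][2]++ -> VV[2]=[0, 1, 2]
Event 3: LOCAL 1: VV[1][1]++ -> VV[1]=[0, 2, 0]
Event 4: LOCAL 1: VV[1][1]++ -> VV[1]=[0, 3, 0]
Event 5: SEND 2->0: VV[2][2]++ -> VV[2]=[0, 1, 3], msg_vec=[0, 1, 3]; VV[0]=max(VV[0],msg_vec) then VV[0][0]++ -> VV[0]=[1, 1, 3]
Event 6: SEND 2->0: VV[2][2]++ -> VV[2]=[0, 1, 4], msg_vec=[0, 1, 4]; VV[0]=max(VV[0],msg_vec) then VV[0][0]++ -> VV[0]=[2, 1, 4]
Event 7: LOCAL 1: VV[1][1]++ -> VV[1]=[0, 4, 0]
Event 1 stamp: [0, 0, 1]
Event 5 stamp: [0, 1, 3]
[0, 0, 1] <= [0, 1, 3]? True
[0, 1, 3] <= [0, 0, 1]? False
Relation: before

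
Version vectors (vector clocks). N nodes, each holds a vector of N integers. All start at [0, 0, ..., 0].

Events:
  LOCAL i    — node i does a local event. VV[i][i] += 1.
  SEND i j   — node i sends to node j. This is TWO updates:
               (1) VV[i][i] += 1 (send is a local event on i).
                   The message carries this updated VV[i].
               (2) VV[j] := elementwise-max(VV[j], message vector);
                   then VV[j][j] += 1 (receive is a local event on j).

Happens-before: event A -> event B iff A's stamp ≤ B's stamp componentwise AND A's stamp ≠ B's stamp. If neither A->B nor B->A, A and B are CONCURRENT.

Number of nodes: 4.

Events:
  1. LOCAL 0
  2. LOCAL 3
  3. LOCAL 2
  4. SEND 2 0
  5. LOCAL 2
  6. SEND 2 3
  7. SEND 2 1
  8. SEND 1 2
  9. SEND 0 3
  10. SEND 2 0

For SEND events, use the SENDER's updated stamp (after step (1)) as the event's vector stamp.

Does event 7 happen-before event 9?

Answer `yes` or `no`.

Initial: VV[0]=[0, 0, 0, 0]
Initial: VV[1]=[0, 0, 0, 0]
Initial: VV[2]=[0, 0, 0, 0]
Initial: VV[3]=[0, 0, 0, 0]
Event 1: LOCAL 0: VV[0][0]++ -> VV[0]=[1, 0, 0, 0]
Event 2: LOCAL 3: VV[3][3]++ -> VV[3]=[0, 0, 0, 1]
Event 3: LOCAL 2: VV[2][2]++ -> VV[2]=[0, 0, 1, 0]
Event 4: SEND 2->0: VV[2][2]++ -> VV[2]=[0, 0, 2, 0], msg_vec=[0, 0, 2, 0]; VV[0]=max(VV[0],msg_vec) then VV[0][0]++ -> VV[0]=[2, 0, 2, 0]
Event 5: LOCAL 2: VV[2][2]++ -> VV[2]=[0, 0, 3, 0]
Event 6: SEND 2->3: VV[2][2]++ -> VV[2]=[0, 0, 4, 0], msg_vec=[0, 0, 4, 0]; VV[3]=max(VV[3],msg_vec) then VV[3][3]++ -> VV[3]=[0, 0, 4, 2]
Event 7: SEND 2->1: VV[2][2]++ -> VV[2]=[0, 0, 5, 0], msg_vec=[0, 0, 5, 0]; VV[1]=max(VV[1],msg_vec) then VV[1][1]++ -> VV[1]=[0, 1, 5, 0]
Event 8: SEND 1->2: VV[1][1]++ -> VV[1]=[0, 2, 5, 0], msg_vec=[0, 2, 5, 0]; VV[2]=max(VV[2],msg_vec) then VV[2][2]++ -> VV[2]=[0, 2, 6, 0]
Event 9: SEND 0->3: VV[0][0]++ -> VV[0]=[3, 0, 2, 0], msg_vec=[3, 0, 2, 0]; VV[3]=max(VV[3],msg_vec) then VV[3][3]++ -> VV[3]=[3, 0, 4, 3]
Event 10: SEND 2->0: VV[2][2]++ -> VV[2]=[0, 2, 7, 0], msg_vec=[0, 2, 7, 0]; VV[0]=max(VV[0],msg_vec) then VV[0][0]++ -> VV[0]=[4, 2, 7, 0]
Event 7 stamp: [0, 0, 5, 0]
Event 9 stamp: [3, 0, 2, 0]
[0, 0, 5, 0] <= [3, 0, 2, 0]? False. Equal? False. Happens-before: False

Answer: no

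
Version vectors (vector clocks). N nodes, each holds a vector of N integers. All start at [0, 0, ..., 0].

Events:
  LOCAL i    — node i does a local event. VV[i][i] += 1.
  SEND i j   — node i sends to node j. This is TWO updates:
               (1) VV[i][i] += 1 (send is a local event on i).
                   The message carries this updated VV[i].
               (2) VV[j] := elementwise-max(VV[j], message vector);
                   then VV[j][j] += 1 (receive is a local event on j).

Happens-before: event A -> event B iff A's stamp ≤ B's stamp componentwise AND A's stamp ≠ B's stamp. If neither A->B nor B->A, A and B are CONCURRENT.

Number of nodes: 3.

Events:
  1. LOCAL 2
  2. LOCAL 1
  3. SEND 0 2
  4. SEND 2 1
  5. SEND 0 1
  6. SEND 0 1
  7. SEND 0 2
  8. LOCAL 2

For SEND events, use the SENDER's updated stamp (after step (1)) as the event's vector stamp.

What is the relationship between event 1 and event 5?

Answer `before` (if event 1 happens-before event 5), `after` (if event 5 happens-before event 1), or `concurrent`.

Initial: VV[0]=[0, 0, 0]
Initial: VV[1]=[0, 0, 0]
Initial: VV[2]=[0, 0, 0]
Event 1: LOCAL 2: VV[2][2]++ -> VV[2]=[0, 0, 1]
Event 2: LOCAL 1: VV[1][1]++ -> VV[1]=[0, 1, 0]
Event 3: SEND 0->2: VV[0][0]++ -> VV[0]=[1, 0, 0], msg_vec=[1, 0, 0]; VV[2]=max(VV[2],msg_vec) then VV[2][2]++ -> VV[2]=[1, 0, 2]
Event 4: SEND 2->1: VV[2][2]++ -> VV[2]=[1, 0, 3], msg_vec=[1, 0, 3]; VV[1]=max(VV[1],msg_vec) then VV[1][1]++ -> VV[1]=[1, 2, 3]
Event 5: SEND 0->1: VV[0][0]++ -> VV[0]=[2, 0, 0], msg_vec=[2, 0, 0]; VV[1]=max(VV[1],msg_vec) then VV[1][1]++ -> VV[1]=[2, 3, 3]
Event 6: SEND 0->1: VV[0][0]++ -> VV[0]=[3, 0, 0], msg_vec=[3, 0, 0]; VV[1]=max(VV[1],msg_vec) then VV[1][1]++ -> VV[1]=[3, 4, 3]
Event 7: SEND 0->2: VV[0][0]++ -> VV[0]=[4, 0, 0], msg_vec=[4, 0, 0]; VV[2]=max(VV[2],msg_vec) then VV[2][2]++ -> VV[2]=[4, 0, 4]
Event 8: LOCAL 2: VV[2][2]++ -> VV[2]=[4, 0, 5]
Event 1 stamp: [0, 0, 1]
Event 5 stamp: [2, 0, 0]
[0, 0, 1] <= [2, 0, 0]? False
[2, 0, 0] <= [0, 0, 1]? False
Relation: concurrent

Answer: concurrent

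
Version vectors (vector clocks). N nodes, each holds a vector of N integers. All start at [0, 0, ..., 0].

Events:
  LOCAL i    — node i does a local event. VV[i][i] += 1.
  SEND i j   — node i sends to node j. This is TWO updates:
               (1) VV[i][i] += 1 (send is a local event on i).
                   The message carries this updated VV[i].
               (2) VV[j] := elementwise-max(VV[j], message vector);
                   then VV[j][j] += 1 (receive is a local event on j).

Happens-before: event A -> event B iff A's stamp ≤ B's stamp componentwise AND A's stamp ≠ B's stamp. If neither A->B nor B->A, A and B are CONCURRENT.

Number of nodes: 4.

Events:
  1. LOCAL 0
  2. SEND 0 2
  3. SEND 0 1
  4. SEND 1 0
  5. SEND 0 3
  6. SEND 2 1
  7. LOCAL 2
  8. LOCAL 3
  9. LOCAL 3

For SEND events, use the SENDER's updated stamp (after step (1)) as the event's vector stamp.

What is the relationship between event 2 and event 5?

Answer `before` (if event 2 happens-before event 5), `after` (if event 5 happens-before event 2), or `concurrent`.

Initial: VV[0]=[0, 0, 0, 0]
Initial: VV[1]=[0, 0, 0, 0]
Initial: VV[2]=[0, 0, 0, 0]
Initial: VV[3]=[0, 0, 0, 0]
Event 1: LOCAL 0: VV[0][0]++ -> VV[0]=[1, 0, 0, 0]
Event 2: SEND 0->2: VV[0][0]++ -> VV[0]=[2, 0, 0, 0], msg_vec=[2, 0, 0, 0]; VV[2]=max(VV[2],msg_vec) then VV[2][2]++ -> VV[2]=[2, 0, 1, 0]
Event 3: SEND 0->1: VV[0][0]++ -> VV[0]=[3, 0, 0, 0], msg_vec=[3, 0, 0, 0]; VV[1]=max(VV[1],msg_vec) then VV[1][1]++ -> VV[1]=[3, 1, 0, 0]
Event 4: SEND 1->0: VV[1][1]++ -> VV[1]=[3, 2, 0, 0], msg_vec=[3, 2, 0, 0]; VV[0]=max(VV[0],msg_vec) then VV[0][0]++ -> VV[0]=[4, 2, 0, 0]
Event 5: SEND 0->3: VV[0][0]++ -> VV[0]=[5, 2, 0, 0], msg_vec=[5, 2, 0, 0]; VV[3]=max(VV[3],msg_vec) then VV[3][3]++ -> VV[3]=[5, 2, 0, 1]
Event 6: SEND 2->1: VV[2][2]++ -> VV[2]=[2, 0, 2, 0], msg_vec=[2, 0, 2, 0]; VV[1]=max(VV[1],msg_vec) then VV[1][1]++ -> VV[1]=[3, 3, 2, 0]
Event 7: LOCAL 2: VV[2][2]++ -> VV[2]=[2, 0, 3, 0]
Event 8: LOCAL 3: VV[3][3]++ -> VV[3]=[5, 2, 0, 2]
Event 9: LOCAL 3: VV[3][3]++ -> VV[3]=[5, 2, 0, 3]
Event 2 stamp: [2, 0, 0, 0]
Event 5 stamp: [5, 2, 0, 0]
[2, 0, 0, 0] <= [5, 2, 0, 0]? True
[5, 2, 0, 0] <= [2, 0, 0, 0]? False
Relation: before

Answer: before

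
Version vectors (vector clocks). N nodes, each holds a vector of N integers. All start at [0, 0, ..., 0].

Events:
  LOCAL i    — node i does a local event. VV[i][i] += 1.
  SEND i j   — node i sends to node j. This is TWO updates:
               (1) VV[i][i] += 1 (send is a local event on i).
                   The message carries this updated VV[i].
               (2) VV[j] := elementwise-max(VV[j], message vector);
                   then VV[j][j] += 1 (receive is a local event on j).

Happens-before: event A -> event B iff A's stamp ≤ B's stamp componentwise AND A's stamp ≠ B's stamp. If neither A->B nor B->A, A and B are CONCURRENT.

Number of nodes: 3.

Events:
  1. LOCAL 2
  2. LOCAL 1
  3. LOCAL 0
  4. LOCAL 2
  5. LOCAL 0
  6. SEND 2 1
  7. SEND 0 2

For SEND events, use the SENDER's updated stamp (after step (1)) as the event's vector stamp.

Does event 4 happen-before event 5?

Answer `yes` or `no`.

Initial: VV[0]=[0, 0, 0]
Initial: VV[1]=[0, 0, 0]
Initial: VV[2]=[0, 0, 0]
Event 1: LOCAL 2: VV[2][2]++ -> VV[2]=[0, 0, 1]
Event 2: LOCAL 1: VV[1][1]++ -> VV[1]=[0, 1, 0]
Event 3: LOCAL 0: VV[0][0]++ -> VV[0]=[1, 0, 0]
Event 4: LOCAL 2: VV[2][2]++ -> VV[2]=[0, 0, 2]
Event 5: LOCAL 0: VV[0][0]++ -> VV[0]=[2, 0, 0]
Event 6: SEND 2->1: VV[2][2]++ -> VV[2]=[0, 0, 3], msg_vec=[0, 0, 3]; VV[1]=max(VV[1],msg_vec) then VV[1][1]++ -> VV[1]=[0, 2, 3]
Event 7: SEND 0->2: VV[0][0]++ -> VV[0]=[3, 0, 0], msg_vec=[3, 0, 0]; VV[2]=max(VV[2],msg_vec) then VV[2][2]++ -> VV[2]=[3, 0, 4]
Event 4 stamp: [0, 0, 2]
Event 5 stamp: [2, 0, 0]
[0, 0, 2] <= [2, 0, 0]? False. Equal? False. Happens-before: False

Answer: no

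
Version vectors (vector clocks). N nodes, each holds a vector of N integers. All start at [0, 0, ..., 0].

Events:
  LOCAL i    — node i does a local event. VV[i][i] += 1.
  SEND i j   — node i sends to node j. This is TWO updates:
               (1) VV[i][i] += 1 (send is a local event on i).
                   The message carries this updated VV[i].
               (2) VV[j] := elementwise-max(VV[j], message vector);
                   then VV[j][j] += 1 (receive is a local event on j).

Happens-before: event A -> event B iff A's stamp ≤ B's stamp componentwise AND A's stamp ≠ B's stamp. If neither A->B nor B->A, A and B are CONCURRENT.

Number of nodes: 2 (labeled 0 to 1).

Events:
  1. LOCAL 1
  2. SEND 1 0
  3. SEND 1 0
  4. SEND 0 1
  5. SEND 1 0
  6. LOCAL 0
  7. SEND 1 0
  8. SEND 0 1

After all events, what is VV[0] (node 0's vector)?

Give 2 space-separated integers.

Answer: 7 6

Derivation:
Initial: VV[0]=[0, 0]
Initial: VV[1]=[0, 0]
Event 1: LOCAL 1: VV[1][1]++ -> VV[1]=[0, 1]
Event 2: SEND 1->0: VV[1][1]++ -> VV[1]=[0, 2], msg_vec=[0, 2]; VV[0]=max(VV[0],msg_vec) then VV[0][0]++ -> VV[0]=[1, 2]
Event 3: SEND 1->0: VV[1][1]++ -> VV[1]=[0, 3], msg_vec=[0, 3]; VV[0]=max(VV[0],msg_vec) then VV[0][0]++ -> VV[0]=[2, 3]
Event 4: SEND 0->1: VV[0][0]++ -> VV[0]=[3, 3], msg_vec=[3, 3]; VV[1]=max(VV[1],msg_vec) then VV[1][1]++ -> VV[1]=[3, 4]
Event 5: SEND 1->0: VV[1][1]++ -> VV[1]=[3, 5], msg_vec=[3, 5]; VV[0]=max(VV[0],msg_vec) then VV[0][0]++ -> VV[0]=[4, 5]
Event 6: LOCAL 0: VV[0][0]++ -> VV[0]=[5, 5]
Event 7: SEND 1->0: VV[1][1]++ -> VV[1]=[3, 6], msg_vec=[3, 6]; VV[0]=max(VV[0],msg_vec) then VV[0][0]++ -> VV[0]=[6, 6]
Event 8: SEND 0->1: VV[0][0]++ -> VV[0]=[7, 6], msg_vec=[7, 6]; VV[1]=max(VV[1],msg_vec) then VV[1][1]++ -> VV[1]=[7, 7]
Final vectors: VV[0]=[7, 6]; VV[1]=[7, 7]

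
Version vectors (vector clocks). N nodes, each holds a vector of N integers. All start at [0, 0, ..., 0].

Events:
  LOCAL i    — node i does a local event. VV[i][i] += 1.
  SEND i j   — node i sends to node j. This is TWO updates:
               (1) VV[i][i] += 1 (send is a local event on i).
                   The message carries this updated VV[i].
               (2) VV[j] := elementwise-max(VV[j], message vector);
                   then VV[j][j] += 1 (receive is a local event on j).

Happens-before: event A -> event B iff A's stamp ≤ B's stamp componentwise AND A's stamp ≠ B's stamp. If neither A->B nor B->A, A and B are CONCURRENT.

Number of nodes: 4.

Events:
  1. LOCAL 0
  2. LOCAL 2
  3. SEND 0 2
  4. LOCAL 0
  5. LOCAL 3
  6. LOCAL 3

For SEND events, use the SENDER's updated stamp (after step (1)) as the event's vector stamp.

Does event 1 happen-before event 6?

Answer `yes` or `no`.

Answer: no

Derivation:
Initial: VV[0]=[0, 0, 0, 0]
Initial: VV[1]=[0, 0, 0, 0]
Initial: VV[2]=[0, 0, 0, 0]
Initial: VV[3]=[0, 0, 0, 0]
Event 1: LOCAL 0: VV[0][0]++ -> VV[0]=[1, 0, 0, 0]
Event 2: LOCAL 2: VV[2][2]++ -> VV[2]=[0, 0, 1, 0]
Event 3: SEND 0->2: VV[0][0]++ -> VV[0]=[2, 0, 0, 0], msg_vec=[2, 0, 0, 0]; VV[2]=max(VV[2],msg_vec) then VV[2][2]++ -> VV[2]=[2, 0, 2, 0]
Event 4: LOCAL 0: VV[0][0]++ -> VV[0]=[3, 0, 0, 0]
Event 5: LOCAL 3: VV[3][3]++ -> VV[3]=[0, 0, 0, 1]
Event 6: LOCAL 3: VV[3][3]++ -> VV[3]=[0, 0, 0, 2]
Event 1 stamp: [1, 0, 0, 0]
Event 6 stamp: [0, 0, 0, 2]
[1, 0, 0, 0] <= [0, 0, 0, 2]? False. Equal? False. Happens-before: False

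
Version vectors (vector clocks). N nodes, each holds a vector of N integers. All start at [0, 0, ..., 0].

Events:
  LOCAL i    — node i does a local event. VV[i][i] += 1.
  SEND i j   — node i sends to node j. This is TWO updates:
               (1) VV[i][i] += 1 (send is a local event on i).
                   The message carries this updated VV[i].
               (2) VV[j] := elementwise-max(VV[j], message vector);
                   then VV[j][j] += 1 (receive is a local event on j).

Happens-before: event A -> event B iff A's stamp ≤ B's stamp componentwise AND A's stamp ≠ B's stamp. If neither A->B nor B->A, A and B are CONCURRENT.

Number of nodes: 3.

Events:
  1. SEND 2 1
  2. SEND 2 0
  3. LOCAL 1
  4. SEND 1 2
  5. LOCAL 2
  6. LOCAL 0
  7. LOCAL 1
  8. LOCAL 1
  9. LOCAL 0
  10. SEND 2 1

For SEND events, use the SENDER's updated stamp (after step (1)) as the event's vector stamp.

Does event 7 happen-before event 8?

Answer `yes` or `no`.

Initial: VV[0]=[0, 0, 0]
Initial: VV[1]=[0, 0, 0]
Initial: VV[2]=[0, 0, 0]
Event 1: SEND 2->1: VV[2][2]++ -> VV[2]=[0, 0, 1], msg_vec=[0, 0, 1]; VV[1]=max(VV[1],msg_vec) then VV[1][1]++ -> VV[1]=[0, 1, 1]
Event 2: SEND 2->0: VV[2][2]++ -> VV[2]=[0, 0, 2], msg_vec=[0, 0, 2]; VV[0]=max(VV[0],msg_vec) then VV[0][0]++ -> VV[0]=[1, 0, 2]
Event 3: LOCAL 1: VV[1][1]++ -> VV[1]=[0, 2, 1]
Event 4: SEND 1->2: VV[1][1]++ -> VV[1]=[0, 3, 1], msg_vec=[0, 3, 1]; VV[2]=max(VV[2],msg_vec) then VV[2][2]++ -> VV[2]=[0, 3, 3]
Event 5: LOCAL 2: VV[2][2]++ -> VV[2]=[0, 3, 4]
Event 6: LOCAL 0: VV[0][0]++ -> VV[0]=[2, 0, 2]
Event 7: LOCAL 1: VV[1][1]++ -> VV[1]=[0, 4, 1]
Event 8: LOCAL 1: VV[1][1]++ -> VV[1]=[0, 5, 1]
Event 9: LOCAL 0: VV[0][0]++ -> VV[0]=[3, 0, 2]
Event 10: SEND 2->1: VV[2][2]++ -> VV[2]=[0, 3, 5], msg_vec=[0, 3, 5]; VV[1]=max(VV[1],msg_vec) then VV[1][1]++ -> VV[1]=[0, 6, 5]
Event 7 stamp: [0, 4, 1]
Event 8 stamp: [0, 5, 1]
[0, 4, 1] <= [0, 5, 1]? True. Equal? False. Happens-before: True

Answer: yes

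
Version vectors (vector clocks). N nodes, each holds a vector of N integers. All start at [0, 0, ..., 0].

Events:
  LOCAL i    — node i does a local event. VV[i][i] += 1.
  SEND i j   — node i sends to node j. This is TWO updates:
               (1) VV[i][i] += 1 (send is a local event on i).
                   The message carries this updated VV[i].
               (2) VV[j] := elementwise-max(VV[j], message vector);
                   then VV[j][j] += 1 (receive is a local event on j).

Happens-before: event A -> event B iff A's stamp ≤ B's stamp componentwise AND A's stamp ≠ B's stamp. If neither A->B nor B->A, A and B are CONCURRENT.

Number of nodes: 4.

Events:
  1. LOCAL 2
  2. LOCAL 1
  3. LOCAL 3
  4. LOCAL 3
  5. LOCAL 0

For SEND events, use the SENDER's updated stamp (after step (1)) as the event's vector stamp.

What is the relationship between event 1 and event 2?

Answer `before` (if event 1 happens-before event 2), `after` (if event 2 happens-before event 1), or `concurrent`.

Initial: VV[0]=[0, 0, 0, 0]
Initial: VV[1]=[0, 0, 0, 0]
Initial: VV[2]=[0, 0, 0, 0]
Initial: VV[3]=[0, 0, 0, 0]
Event 1: LOCAL 2: VV[2][2]++ -> VV[2]=[0, 0, 1, 0]
Event 2: LOCAL 1: VV[1][1]++ -> VV[1]=[0, 1, 0, 0]
Event 3: LOCAL 3: VV[3][3]++ -> VV[3]=[0, 0, 0, 1]
Event 4: LOCAL 3: VV[3][3]++ -> VV[3]=[0, 0, 0, 2]
Event 5: LOCAL 0: VV[0][0]++ -> VV[0]=[1, 0, 0, 0]
Event 1 stamp: [0, 0, 1, 0]
Event 2 stamp: [0, 1, 0, 0]
[0, 0, 1, 0] <= [0, 1, 0, 0]? False
[0, 1, 0, 0] <= [0, 0, 1, 0]? False
Relation: concurrent

Answer: concurrent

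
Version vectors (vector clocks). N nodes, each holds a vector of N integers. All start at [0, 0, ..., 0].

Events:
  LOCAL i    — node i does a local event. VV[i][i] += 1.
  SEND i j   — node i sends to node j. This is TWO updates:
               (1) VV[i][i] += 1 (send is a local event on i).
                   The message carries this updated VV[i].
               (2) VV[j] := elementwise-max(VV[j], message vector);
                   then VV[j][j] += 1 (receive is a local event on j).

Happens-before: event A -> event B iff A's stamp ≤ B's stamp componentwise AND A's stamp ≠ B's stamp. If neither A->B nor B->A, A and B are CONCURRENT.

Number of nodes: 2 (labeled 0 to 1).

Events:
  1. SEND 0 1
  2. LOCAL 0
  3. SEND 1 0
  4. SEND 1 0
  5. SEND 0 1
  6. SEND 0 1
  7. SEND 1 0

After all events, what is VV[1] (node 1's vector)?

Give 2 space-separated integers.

Answer: 6 6

Derivation:
Initial: VV[0]=[0, 0]
Initial: VV[1]=[0, 0]
Event 1: SEND 0->1: VV[0][0]++ -> VV[0]=[1, 0], msg_vec=[1, 0]; VV[1]=max(VV[1],msg_vec) then VV[1][1]++ -> VV[1]=[1, 1]
Event 2: LOCAL 0: VV[0][0]++ -> VV[0]=[2, 0]
Event 3: SEND 1->0: VV[1][1]++ -> VV[1]=[1, 2], msg_vec=[1, 2]; VV[0]=max(VV[0],msg_vec) then VV[0][0]++ -> VV[0]=[3, 2]
Event 4: SEND 1->0: VV[1][1]++ -> VV[1]=[1, 3], msg_vec=[1, 3]; VV[0]=max(VV[0],msg_vec) then VV[0][0]++ -> VV[0]=[4, 3]
Event 5: SEND 0->1: VV[0][0]++ -> VV[0]=[5, 3], msg_vec=[5, 3]; VV[1]=max(VV[1],msg_vec) then VV[1][1]++ -> VV[1]=[5, 4]
Event 6: SEND 0->1: VV[0][0]++ -> VV[0]=[6, 3], msg_vec=[6, 3]; VV[1]=max(VV[1],msg_vec) then VV[1][1]++ -> VV[1]=[6, 5]
Event 7: SEND 1->0: VV[1][1]++ -> VV[1]=[6, 6], msg_vec=[6, 6]; VV[0]=max(VV[0],msg_vec) then VV[0][0]++ -> VV[0]=[7, 6]
Final vectors: VV[0]=[7, 6]; VV[1]=[6, 6]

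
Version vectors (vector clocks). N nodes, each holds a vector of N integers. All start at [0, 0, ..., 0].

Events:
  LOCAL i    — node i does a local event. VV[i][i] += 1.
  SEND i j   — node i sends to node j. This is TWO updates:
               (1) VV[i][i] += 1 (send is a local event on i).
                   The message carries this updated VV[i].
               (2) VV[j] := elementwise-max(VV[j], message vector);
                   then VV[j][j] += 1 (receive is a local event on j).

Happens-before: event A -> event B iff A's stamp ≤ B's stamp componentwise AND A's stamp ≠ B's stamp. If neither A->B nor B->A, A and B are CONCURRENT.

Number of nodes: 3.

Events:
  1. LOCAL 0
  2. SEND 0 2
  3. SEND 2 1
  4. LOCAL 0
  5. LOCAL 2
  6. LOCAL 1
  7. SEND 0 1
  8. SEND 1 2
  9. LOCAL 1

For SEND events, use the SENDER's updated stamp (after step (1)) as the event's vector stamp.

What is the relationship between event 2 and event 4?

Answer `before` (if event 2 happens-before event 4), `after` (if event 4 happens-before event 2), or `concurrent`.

Answer: before

Derivation:
Initial: VV[0]=[0, 0, 0]
Initial: VV[1]=[0, 0, 0]
Initial: VV[2]=[0, 0, 0]
Event 1: LOCAL 0: VV[0][0]++ -> VV[0]=[1, 0, 0]
Event 2: SEND 0->2: VV[0][0]++ -> VV[0]=[2, 0, 0], msg_vec=[2, 0, 0]; VV[2]=max(VV[2],msg_vec) then VV[2][2]++ -> VV[2]=[2, 0, 1]
Event 3: SEND 2->1: VV[2][2]++ -> VV[2]=[2, 0, 2], msg_vec=[2, 0, 2]; VV[1]=max(VV[1],msg_vec) then VV[1][1]++ -> VV[1]=[2, 1, 2]
Event 4: LOCAL 0: VV[0][0]++ -> VV[0]=[3, 0, 0]
Event 5: LOCAL 2: VV[2][2]++ -> VV[2]=[2, 0, 3]
Event 6: LOCAL 1: VV[1][1]++ -> VV[1]=[2, 2, 2]
Event 7: SEND 0->1: VV[0][0]++ -> VV[0]=[4, 0, 0], msg_vec=[4, 0, 0]; VV[1]=max(VV[1],msg_vec) then VV[1][1]++ -> VV[1]=[4, 3, 2]
Event 8: SEND 1->2: VV[1][1]++ -> VV[1]=[4, 4, 2], msg_vec=[4, 4, 2]; VV[2]=max(VV[2],msg_vec) then VV[2][2]++ -> VV[2]=[4, 4, 4]
Event 9: LOCAL 1: VV[1][1]++ -> VV[1]=[4, 5, 2]
Event 2 stamp: [2, 0, 0]
Event 4 stamp: [3, 0, 0]
[2, 0, 0] <= [3, 0, 0]? True
[3, 0, 0] <= [2, 0, 0]? False
Relation: before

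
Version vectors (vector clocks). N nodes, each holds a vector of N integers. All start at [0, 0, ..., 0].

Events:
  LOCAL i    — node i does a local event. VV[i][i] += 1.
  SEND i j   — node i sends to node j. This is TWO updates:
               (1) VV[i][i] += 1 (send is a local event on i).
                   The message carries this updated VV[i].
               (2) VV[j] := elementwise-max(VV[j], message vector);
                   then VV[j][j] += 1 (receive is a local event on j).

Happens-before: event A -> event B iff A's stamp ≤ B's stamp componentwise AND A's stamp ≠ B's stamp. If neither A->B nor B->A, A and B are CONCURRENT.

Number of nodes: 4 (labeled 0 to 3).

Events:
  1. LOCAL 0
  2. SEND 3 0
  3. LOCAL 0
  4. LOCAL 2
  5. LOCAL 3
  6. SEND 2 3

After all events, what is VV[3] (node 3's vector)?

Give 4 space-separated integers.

Answer: 0 0 2 3

Derivation:
Initial: VV[0]=[0, 0, 0, 0]
Initial: VV[1]=[0, 0, 0, 0]
Initial: VV[2]=[0, 0, 0, 0]
Initial: VV[3]=[0, 0, 0, 0]
Event 1: LOCAL 0: VV[0][0]++ -> VV[0]=[1, 0, 0, 0]
Event 2: SEND 3->0: VV[3][3]++ -> VV[3]=[0, 0, 0, 1], msg_vec=[0, 0, 0, 1]; VV[0]=max(VV[0],msg_vec) then VV[0][0]++ -> VV[0]=[2, 0, 0, 1]
Event 3: LOCAL 0: VV[0][0]++ -> VV[0]=[3, 0, 0, 1]
Event 4: LOCAL 2: VV[2][2]++ -> VV[2]=[0, 0, 1, 0]
Event 5: LOCAL 3: VV[3][3]++ -> VV[3]=[0, 0, 0, 2]
Event 6: SEND 2->3: VV[2][2]++ -> VV[2]=[0, 0, 2, 0], msg_vec=[0, 0, 2, 0]; VV[3]=max(VV[3],msg_vec) then VV[3][3]++ -> VV[3]=[0, 0, 2, 3]
Final vectors: VV[0]=[3, 0, 0, 1]; VV[1]=[0, 0, 0, 0]; VV[2]=[0, 0, 2, 0]; VV[3]=[0, 0, 2, 3]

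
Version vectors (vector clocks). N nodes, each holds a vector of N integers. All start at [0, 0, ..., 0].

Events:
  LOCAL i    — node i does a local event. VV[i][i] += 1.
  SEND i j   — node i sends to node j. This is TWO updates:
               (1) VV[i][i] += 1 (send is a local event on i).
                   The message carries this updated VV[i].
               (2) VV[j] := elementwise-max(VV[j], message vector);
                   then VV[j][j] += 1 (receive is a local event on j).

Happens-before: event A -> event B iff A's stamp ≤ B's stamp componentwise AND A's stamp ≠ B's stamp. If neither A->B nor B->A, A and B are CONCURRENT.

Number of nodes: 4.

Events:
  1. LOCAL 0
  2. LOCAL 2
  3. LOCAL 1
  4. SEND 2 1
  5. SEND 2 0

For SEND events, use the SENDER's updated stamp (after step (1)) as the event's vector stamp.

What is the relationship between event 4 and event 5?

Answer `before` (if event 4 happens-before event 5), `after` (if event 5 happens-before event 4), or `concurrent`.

Answer: before

Derivation:
Initial: VV[0]=[0, 0, 0, 0]
Initial: VV[1]=[0, 0, 0, 0]
Initial: VV[2]=[0, 0, 0, 0]
Initial: VV[3]=[0, 0, 0, 0]
Event 1: LOCAL 0: VV[0][0]++ -> VV[0]=[1, 0, 0, 0]
Event 2: LOCAL 2: VV[2][2]++ -> VV[2]=[0, 0, 1, 0]
Event 3: LOCAL 1: VV[1][1]++ -> VV[1]=[0, 1, 0, 0]
Event 4: SEND 2->1: VV[2][2]++ -> VV[2]=[0, 0, 2, 0], msg_vec=[0, 0, 2, 0]; VV[1]=max(VV[1],msg_vec) then VV[1][1]++ -> VV[1]=[0, 2, 2, 0]
Event 5: SEND 2->0: VV[2][2]++ -> VV[2]=[0, 0, 3, 0], msg_vec=[0, 0, 3, 0]; VV[0]=max(VV[0],msg_vec) then VV[0][0]++ -> VV[0]=[2, 0, 3, 0]
Event 4 stamp: [0, 0, 2, 0]
Event 5 stamp: [0, 0, 3, 0]
[0, 0, 2, 0] <= [0, 0, 3, 0]? True
[0, 0, 3, 0] <= [0, 0, 2, 0]? False
Relation: before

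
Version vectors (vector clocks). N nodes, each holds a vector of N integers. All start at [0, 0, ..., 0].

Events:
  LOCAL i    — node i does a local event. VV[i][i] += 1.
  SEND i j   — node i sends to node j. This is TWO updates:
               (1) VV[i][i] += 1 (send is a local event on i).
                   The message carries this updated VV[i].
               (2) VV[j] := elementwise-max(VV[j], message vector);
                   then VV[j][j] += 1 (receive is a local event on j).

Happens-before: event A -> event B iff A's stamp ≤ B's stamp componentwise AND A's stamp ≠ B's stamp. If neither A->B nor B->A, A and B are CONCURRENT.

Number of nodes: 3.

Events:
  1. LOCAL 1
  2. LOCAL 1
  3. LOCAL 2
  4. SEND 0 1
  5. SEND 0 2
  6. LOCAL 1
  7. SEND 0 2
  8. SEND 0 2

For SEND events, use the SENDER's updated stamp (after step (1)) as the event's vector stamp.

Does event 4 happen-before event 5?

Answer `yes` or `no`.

Answer: yes

Derivation:
Initial: VV[0]=[0, 0, 0]
Initial: VV[1]=[0, 0, 0]
Initial: VV[2]=[0, 0, 0]
Event 1: LOCAL 1: VV[1][1]++ -> VV[1]=[0, 1, 0]
Event 2: LOCAL 1: VV[1][1]++ -> VV[1]=[0, 2, 0]
Event 3: LOCAL 2: VV[2][2]++ -> VV[2]=[0, 0, 1]
Event 4: SEND 0->1: VV[0][0]++ -> VV[0]=[1, 0, 0], msg_vec=[1, 0, 0]; VV[1]=max(VV[1],msg_vec) then VV[1][1]++ -> VV[1]=[1, 3, 0]
Event 5: SEND 0->2: VV[0][0]++ -> VV[0]=[2, 0, 0], msg_vec=[2, 0, 0]; VV[2]=max(VV[2],msg_vec) then VV[2][2]++ -> VV[2]=[2, 0, 2]
Event 6: LOCAL 1: VV[1][1]++ -> VV[1]=[1, 4, 0]
Event 7: SEND 0->2: VV[0][0]++ -> VV[0]=[3, 0, 0], msg_vec=[3, 0, 0]; VV[2]=max(VV[2],msg_vec) then VV[2][2]++ -> VV[2]=[3, 0, 3]
Event 8: SEND 0->2: VV[0][0]++ -> VV[0]=[4, 0, 0], msg_vec=[4, 0, 0]; VV[2]=max(VV[2],msg_vec) then VV[2][2]++ -> VV[2]=[4, 0, 4]
Event 4 stamp: [1, 0, 0]
Event 5 stamp: [2, 0, 0]
[1, 0, 0] <= [2, 0, 0]? True. Equal? False. Happens-before: True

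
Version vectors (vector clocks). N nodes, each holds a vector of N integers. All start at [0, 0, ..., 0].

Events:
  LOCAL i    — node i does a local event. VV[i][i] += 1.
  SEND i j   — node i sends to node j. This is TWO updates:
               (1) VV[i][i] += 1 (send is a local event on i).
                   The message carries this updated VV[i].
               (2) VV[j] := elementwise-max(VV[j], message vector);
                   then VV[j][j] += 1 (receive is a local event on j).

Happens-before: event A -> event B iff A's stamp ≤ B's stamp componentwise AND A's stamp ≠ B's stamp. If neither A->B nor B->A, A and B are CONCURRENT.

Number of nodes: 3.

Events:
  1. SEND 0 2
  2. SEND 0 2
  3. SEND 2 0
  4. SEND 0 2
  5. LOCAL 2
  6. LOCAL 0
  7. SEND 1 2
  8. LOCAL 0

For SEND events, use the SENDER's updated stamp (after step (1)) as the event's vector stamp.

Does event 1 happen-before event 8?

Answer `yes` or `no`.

Answer: yes

Derivation:
Initial: VV[0]=[0, 0, 0]
Initial: VV[1]=[0, 0, 0]
Initial: VV[2]=[0, 0, 0]
Event 1: SEND 0->2: VV[0][0]++ -> VV[0]=[1, 0, 0], msg_vec=[1, 0, 0]; VV[2]=max(VV[2],msg_vec) then VV[2][2]++ -> VV[2]=[1, 0, 1]
Event 2: SEND 0->2: VV[0][0]++ -> VV[0]=[2, 0, 0], msg_vec=[2, 0, 0]; VV[2]=max(VV[2],msg_vec) then VV[2][2]++ -> VV[2]=[2, 0, 2]
Event 3: SEND 2->0: VV[2][2]++ -> VV[2]=[2, 0, 3], msg_vec=[2, 0, 3]; VV[0]=max(VV[0],msg_vec) then VV[0][0]++ -> VV[0]=[3, 0, 3]
Event 4: SEND 0->2: VV[0][0]++ -> VV[0]=[4, 0, 3], msg_vec=[4, 0, 3]; VV[2]=max(VV[2],msg_vec) then VV[2][2]++ -> VV[2]=[4, 0, 4]
Event 5: LOCAL 2: VV[2][2]++ -> VV[2]=[4, 0, 5]
Event 6: LOCAL 0: VV[0][0]++ -> VV[0]=[5, 0, 3]
Event 7: SEND 1->2: VV[1][1]++ -> VV[1]=[0, 1, 0], msg_vec=[0, 1, 0]; VV[2]=max(VV[2],msg_vec) then VV[2][2]++ -> VV[2]=[4, 1, 6]
Event 8: LOCAL 0: VV[0][0]++ -> VV[0]=[6, 0, 3]
Event 1 stamp: [1, 0, 0]
Event 8 stamp: [6, 0, 3]
[1, 0, 0] <= [6, 0, 3]? True. Equal? False. Happens-before: True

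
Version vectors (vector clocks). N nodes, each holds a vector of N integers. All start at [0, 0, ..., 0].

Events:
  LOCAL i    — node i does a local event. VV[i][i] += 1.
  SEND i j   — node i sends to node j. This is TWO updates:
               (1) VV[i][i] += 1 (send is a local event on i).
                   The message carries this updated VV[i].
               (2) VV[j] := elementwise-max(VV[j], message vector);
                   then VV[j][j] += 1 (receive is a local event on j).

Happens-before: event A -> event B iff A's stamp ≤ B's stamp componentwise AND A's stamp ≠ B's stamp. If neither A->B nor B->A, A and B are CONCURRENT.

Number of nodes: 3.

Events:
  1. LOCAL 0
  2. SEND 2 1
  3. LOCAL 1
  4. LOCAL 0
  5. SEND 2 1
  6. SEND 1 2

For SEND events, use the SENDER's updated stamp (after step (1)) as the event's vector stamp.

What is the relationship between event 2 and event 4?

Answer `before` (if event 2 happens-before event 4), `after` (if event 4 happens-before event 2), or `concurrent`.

Answer: concurrent

Derivation:
Initial: VV[0]=[0, 0, 0]
Initial: VV[1]=[0, 0, 0]
Initial: VV[2]=[0, 0, 0]
Event 1: LOCAL 0: VV[0][0]++ -> VV[0]=[1, 0, 0]
Event 2: SEND 2->1: VV[2][2]++ -> VV[2]=[0, 0, 1], msg_vec=[0, 0, 1]; VV[1]=max(VV[1],msg_vec) then VV[1][1]++ -> VV[1]=[0, 1, 1]
Event 3: LOCAL 1: VV[1][1]++ -> VV[1]=[0, 2, 1]
Event 4: LOCAL 0: VV[0][0]++ -> VV[0]=[2, 0, 0]
Event 5: SEND 2->1: VV[2][2]++ -> VV[2]=[0, 0, 2], msg_vec=[0, 0, 2]; VV[1]=max(VV[1],msg_vec) then VV[1][1]++ -> VV[1]=[0, 3, 2]
Event 6: SEND 1->2: VV[1][1]++ -> VV[1]=[0, 4, 2], msg_vec=[0, 4, 2]; VV[2]=max(VV[2],msg_vec) then VV[2][2]++ -> VV[2]=[0, 4, 3]
Event 2 stamp: [0, 0, 1]
Event 4 stamp: [2, 0, 0]
[0, 0, 1] <= [2, 0, 0]? False
[2, 0, 0] <= [0, 0, 1]? False
Relation: concurrent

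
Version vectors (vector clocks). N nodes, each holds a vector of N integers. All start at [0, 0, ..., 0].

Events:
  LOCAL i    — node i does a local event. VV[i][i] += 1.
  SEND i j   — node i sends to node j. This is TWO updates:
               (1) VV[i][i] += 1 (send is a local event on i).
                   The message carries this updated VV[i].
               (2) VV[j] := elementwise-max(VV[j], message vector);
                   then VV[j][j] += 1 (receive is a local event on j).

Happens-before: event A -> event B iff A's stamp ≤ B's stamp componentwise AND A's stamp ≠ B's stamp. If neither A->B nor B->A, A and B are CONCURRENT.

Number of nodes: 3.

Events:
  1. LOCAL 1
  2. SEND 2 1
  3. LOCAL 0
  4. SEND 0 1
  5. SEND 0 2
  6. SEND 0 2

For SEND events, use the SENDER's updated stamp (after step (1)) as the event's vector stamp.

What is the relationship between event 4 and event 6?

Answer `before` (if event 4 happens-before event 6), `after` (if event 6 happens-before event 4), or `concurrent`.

Initial: VV[0]=[0, 0, 0]
Initial: VV[1]=[0, 0, 0]
Initial: VV[2]=[0, 0, 0]
Event 1: LOCAL 1: VV[1][1]++ -> VV[1]=[0, 1, 0]
Event 2: SEND 2->1: VV[2][2]++ -> VV[2]=[0, 0, 1], msg_vec=[0, 0, 1]; VV[1]=max(VV[1],msg_vec) then VV[1][1]++ -> VV[1]=[0, 2, 1]
Event 3: LOCAL 0: VV[0][0]++ -> VV[0]=[1, 0, 0]
Event 4: SEND 0->1: VV[0][0]++ -> VV[0]=[2, 0, 0], msg_vec=[2, 0, 0]; VV[1]=max(VV[1],msg_vec) then VV[1][1]++ -> VV[1]=[2, 3, 1]
Event 5: SEND 0->2: VV[0][0]++ -> VV[0]=[3, 0, 0], msg_vec=[3, 0, 0]; VV[2]=max(VV[2],msg_vec) then VV[2][2]++ -> VV[2]=[3, 0, 2]
Event 6: SEND 0->2: VV[0][0]++ -> VV[0]=[4, 0, 0], msg_vec=[4, 0, 0]; VV[2]=max(VV[2],msg_vec) then VV[2][2]++ -> VV[2]=[4, 0, 3]
Event 4 stamp: [2, 0, 0]
Event 6 stamp: [4, 0, 0]
[2, 0, 0] <= [4, 0, 0]? True
[4, 0, 0] <= [2, 0, 0]? False
Relation: before

Answer: before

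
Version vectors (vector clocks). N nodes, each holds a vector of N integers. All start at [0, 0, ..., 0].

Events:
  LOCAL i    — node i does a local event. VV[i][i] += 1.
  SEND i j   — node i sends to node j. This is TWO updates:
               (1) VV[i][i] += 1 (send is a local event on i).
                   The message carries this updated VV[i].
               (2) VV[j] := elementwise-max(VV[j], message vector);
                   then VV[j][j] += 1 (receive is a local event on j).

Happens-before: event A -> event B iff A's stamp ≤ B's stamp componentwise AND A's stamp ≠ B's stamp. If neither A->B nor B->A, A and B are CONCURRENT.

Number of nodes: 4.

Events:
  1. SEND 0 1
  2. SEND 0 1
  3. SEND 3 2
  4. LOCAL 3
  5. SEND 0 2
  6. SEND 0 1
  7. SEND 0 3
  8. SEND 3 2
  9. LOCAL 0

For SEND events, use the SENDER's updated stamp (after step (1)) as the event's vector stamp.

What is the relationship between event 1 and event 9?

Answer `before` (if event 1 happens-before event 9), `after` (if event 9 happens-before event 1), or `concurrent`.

Initial: VV[0]=[0, 0, 0, 0]
Initial: VV[1]=[0, 0, 0, 0]
Initial: VV[2]=[0, 0, 0, 0]
Initial: VV[3]=[0, 0, 0, 0]
Event 1: SEND 0->1: VV[0][0]++ -> VV[0]=[1, 0, 0, 0], msg_vec=[1, 0, 0, 0]; VV[1]=max(VV[1],msg_vec) then VV[1][1]++ -> VV[1]=[1, 1, 0, 0]
Event 2: SEND 0->1: VV[0][0]++ -> VV[0]=[2, 0, 0, 0], msg_vec=[2, 0, 0, 0]; VV[1]=max(VV[1],msg_vec) then VV[1][1]++ -> VV[1]=[2, 2, 0, 0]
Event 3: SEND 3->2: VV[3][3]++ -> VV[3]=[0, 0, 0, 1], msg_vec=[0, 0, 0, 1]; VV[2]=max(VV[2],msg_vec) then VV[2][2]++ -> VV[2]=[0, 0, 1, 1]
Event 4: LOCAL 3: VV[3][3]++ -> VV[3]=[0, 0, 0, 2]
Event 5: SEND 0->2: VV[0][0]++ -> VV[0]=[3, 0, 0, 0], msg_vec=[3, 0, 0, 0]; VV[2]=max(VV[2],msg_vec) then VV[2][2]++ -> VV[2]=[3, 0, 2, 1]
Event 6: SEND 0->1: VV[0][0]++ -> VV[0]=[4, 0, 0, 0], msg_vec=[4, 0, 0, 0]; VV[1]=max(VV[1],msg_vec) then VV[1][1]++ -> VV[1]=[4, 3, 0, 0]
Event 7: SEND 0->3: VV[0][0]++ -> VV[0]=[5, 0, 0, 0], msg_vec=[5, 0, 0, 0]; VV[3]=max(VV[3],msg_vec) then VV[3][3]++ -> VV[3]=[5, 0, 0, 3]
Event 8: SEND 3->2: VV[3][3]++ -> VV[3]=[5, 0, 0, 4], msg_vec=[5, 0, 0, 4]; VV[2]=max(VV[2],msg_vec) then VV[2][2]++ -> VV[2]=[5, 0, 3, 4]
Event 9: LOCAL 0: VV[0][0]++ -> VV[0]=[6, 0, 0, 0]
Event 1 stamp: [1, 0, 0, 0]
Event 9 stamp: [6, 0, 0, 0]
[1, 0, 0, 0] <= [6, 0, 0, 0]? True
[6, 0, 0, 0] <= [1, 0, 0, 0]? False
Relation: before

Answer: before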